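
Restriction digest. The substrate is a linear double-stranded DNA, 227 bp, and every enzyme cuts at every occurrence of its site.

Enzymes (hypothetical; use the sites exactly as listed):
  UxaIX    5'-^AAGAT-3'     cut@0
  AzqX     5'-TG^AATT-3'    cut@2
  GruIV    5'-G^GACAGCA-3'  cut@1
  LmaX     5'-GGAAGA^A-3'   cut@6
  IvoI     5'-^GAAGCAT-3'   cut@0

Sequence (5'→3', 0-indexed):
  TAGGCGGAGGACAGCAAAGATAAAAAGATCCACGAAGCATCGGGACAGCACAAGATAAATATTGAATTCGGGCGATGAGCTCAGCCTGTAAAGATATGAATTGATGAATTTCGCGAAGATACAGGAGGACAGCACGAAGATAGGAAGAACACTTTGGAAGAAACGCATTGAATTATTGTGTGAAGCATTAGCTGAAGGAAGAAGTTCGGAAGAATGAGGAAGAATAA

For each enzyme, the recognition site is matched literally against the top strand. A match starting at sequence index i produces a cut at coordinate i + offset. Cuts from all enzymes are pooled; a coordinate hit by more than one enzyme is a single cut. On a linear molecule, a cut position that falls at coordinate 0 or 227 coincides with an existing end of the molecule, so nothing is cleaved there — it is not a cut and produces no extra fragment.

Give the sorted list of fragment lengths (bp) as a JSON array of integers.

Scan for sites:
  UxaIX (AAGAT, off=0): starts [16, 24, 51, 90, 115, 136] → cuts [16, 24, 51, 90, 115, 136]
  AzqX (TGAATT, off=2): starts [62, 96, 104, 168] → cuts [64, 98, 106, 170]
  GruIV (GGACAGCA, off=1): starts [8, 42, 126] → cuts [9, 43, 127]
  LmaX (GGAAGAA, off=6): starts [142, 155, 196, 207, 217] → cuts [148, 161, 202, 213, 223]
  IvoI (GAAGCAT, off=0): starts [33, 181] → cuts [33, 181]

All cut coordinates (distinct, sorted): [9, 16, 24, 33, 43, 51, 64, 90, 98, 106, 115, 127, 136, 148, 161, 170, 181, 202, 213, 223]

Fragment lengths:
  [0,9): 9 bp
  [9,16): 7 bp
  [16,24): 8 bp
  [24,33): 9 bp
  [33,43): 10 bp
  [43,51): 8 bp
  [51,64): 13 bp
  [64,90): 26 bp
  [90,98): 8 bp
  [98,106): 8 bp
  [106,115): 9 bp
  [115,127): 12 bp
  [127,136): 9 bp
  [136,148): 12 bp
  [148,161): 13 bp
  [161,170): 9 bp
  [170,181): 11 bp
  [181,202): 21 bp
  [202,213): 11 bp
  [213,223): 10 bp
  [223,227): 4 bp

[4,7,8,8,8,8,9,9,9,9,9,10,10,11,11,12,12,13,13,21,26]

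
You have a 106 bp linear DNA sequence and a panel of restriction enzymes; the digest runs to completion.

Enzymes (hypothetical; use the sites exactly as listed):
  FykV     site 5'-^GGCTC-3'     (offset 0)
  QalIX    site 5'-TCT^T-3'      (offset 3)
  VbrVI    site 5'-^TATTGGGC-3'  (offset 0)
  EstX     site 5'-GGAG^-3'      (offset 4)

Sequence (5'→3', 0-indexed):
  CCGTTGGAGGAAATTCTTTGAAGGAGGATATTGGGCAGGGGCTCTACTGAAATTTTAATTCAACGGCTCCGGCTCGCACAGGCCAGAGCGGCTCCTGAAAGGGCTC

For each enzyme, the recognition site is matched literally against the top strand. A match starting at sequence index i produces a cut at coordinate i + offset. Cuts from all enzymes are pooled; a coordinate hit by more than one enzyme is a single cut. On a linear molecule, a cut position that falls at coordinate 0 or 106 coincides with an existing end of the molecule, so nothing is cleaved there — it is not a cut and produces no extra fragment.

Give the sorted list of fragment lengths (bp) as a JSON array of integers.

Scan for sites:
  FykV (GGCTC, off=0): starts [39, 64, 70, 89, 101] → cuts [39, 64, 70, 89, 101]
  QalIX (TCTT, off=3): starts [14] → cuts [17]
  VbrVI (TATTGGGC, off=0): starts [28] → cuts [28]
  EstX (GGAG, off=4): starts [5, 22] → cuts [9, 26]

All cut coordinates (distinct, sorted): [9, 17, 26, 28, 39, 64, 70, 89, 101]

Fragments:
  [0,9): 9 bp
  [9,17): 8 bp
  [17,26): 9 bp
  [26,28): 2 bp
  [28,39): 11 bp
  [39,64): 25 bp
  [64,70): 6 bp
  [70,89): 19 bp
  [89,101): 12 bp
  [101,106): 5 bp

[2,5,6,8,9,9,11,12,19,25]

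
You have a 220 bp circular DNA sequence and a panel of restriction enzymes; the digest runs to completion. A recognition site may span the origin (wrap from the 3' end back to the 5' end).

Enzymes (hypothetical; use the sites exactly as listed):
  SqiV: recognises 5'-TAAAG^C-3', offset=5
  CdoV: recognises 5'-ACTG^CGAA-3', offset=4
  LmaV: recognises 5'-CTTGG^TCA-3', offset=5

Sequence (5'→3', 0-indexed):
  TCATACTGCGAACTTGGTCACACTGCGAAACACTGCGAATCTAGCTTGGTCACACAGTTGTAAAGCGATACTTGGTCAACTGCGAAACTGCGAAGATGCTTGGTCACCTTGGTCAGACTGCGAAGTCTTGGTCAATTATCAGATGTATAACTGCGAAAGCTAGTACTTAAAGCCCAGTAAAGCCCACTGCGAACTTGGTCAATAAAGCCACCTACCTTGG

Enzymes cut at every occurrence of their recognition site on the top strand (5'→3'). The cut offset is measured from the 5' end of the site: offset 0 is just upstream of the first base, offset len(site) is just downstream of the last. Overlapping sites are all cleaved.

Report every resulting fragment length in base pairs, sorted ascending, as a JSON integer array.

[7,7,8,8,8,8,9,9,9,9,10,10,10,11,13,13,14,16,19,22]

Per-enzyme occurrences:
  SqiV (TAAAGC, off=5): starts [60, 167, 177, 202] → cuts [65, 172, 182, 207]
  CdoV (ACTGCGAA, off=4): starts [4, 21, 31, 78, 86, 116, 149, 185] → cuts [8, 25, 35, 82, 90, 120, 153, 189]
  LmaV (CTTGGTCA, off=5): starts [12, 44, 70, 98, 107, 126, 193, 215] → cuts [0, 17, 49, 75, 103, 112, 131, 198]

Pooled cuts: [0, 8, 17, 25, 35, 49, 65, 75, 82, 90, 103, 112, 120, 131, 153, 172, 182, 189, 198, 207]

Fragment lengths:
  0→8: 8 bp
  8→17: 9 bp
  17→25: 8 bp
  25→35: 10 bp
  35→49: 14 bp
  49→65: 16 bp
  65→75: 10 bp
  75→82: 7 bp
  82→90: 8 bp
  90→103: 13 bp
  103→112: 9 bp
  112→120: 8 bp
  120→131: 11 bp
  131→153: 22 bp
  153→172: 19 bp
  172→182: 10 bp
  182→189: 7 bp
  189→198: 9 bp
  198→207: 9 bp
  207→0 (wrap): 220-207+0 = 13 bp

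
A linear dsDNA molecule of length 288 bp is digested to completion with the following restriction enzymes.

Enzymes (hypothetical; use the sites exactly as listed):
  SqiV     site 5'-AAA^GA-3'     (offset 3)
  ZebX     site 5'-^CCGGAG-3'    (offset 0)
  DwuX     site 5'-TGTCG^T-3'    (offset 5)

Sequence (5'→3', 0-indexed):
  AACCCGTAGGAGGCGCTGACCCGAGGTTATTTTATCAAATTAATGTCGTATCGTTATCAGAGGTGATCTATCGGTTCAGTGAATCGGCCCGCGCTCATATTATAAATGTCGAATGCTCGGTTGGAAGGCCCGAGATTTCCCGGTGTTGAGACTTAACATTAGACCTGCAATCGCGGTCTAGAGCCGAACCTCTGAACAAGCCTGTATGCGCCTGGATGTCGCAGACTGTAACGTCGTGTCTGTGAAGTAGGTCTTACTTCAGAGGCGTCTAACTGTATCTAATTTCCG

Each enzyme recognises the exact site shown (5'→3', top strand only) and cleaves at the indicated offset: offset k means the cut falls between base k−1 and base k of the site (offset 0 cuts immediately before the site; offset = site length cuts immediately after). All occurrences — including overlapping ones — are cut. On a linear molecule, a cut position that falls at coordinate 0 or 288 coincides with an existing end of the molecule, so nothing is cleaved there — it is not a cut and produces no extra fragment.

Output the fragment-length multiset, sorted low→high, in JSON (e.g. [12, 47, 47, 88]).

Scan for sites:
  SqiV (AAAGA, off=3): no sites
  ZebX (CCGGAG, off=0): no sites
  DwuX (TGTCGT, off=5): starts [43] → cuts [48]

All cut coordinates (distinct, sorted): [48]

Fragments:
  [0,48): 48 bp
  [48,288): 240 bp

[48,240]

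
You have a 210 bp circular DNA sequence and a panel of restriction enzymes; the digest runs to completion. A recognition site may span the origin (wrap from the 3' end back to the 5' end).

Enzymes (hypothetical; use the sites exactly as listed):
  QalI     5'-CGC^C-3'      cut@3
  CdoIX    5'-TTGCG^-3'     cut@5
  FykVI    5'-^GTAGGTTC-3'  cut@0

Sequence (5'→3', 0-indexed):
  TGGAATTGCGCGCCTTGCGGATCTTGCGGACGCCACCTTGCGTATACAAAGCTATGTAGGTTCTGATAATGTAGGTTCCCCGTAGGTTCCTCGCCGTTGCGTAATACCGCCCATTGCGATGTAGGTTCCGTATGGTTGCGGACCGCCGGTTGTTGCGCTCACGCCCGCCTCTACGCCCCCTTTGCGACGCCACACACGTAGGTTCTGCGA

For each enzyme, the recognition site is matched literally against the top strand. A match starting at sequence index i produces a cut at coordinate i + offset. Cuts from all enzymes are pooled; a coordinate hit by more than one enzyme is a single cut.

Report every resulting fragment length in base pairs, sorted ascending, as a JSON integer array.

[2,3,4,4,5,6,6,7,7,7,8,8,9,9,9,10,11,11,13,13,15,20,23]

Scan for sites:
  QalI CGCC/3: at [10, 30, 91, 107, 143, 161, 165, 173, 187] ⇒ [13, 33, 94, 110, 146, 164, 168, 176, 190]
  CdoIX TTGCG/5: at [5, 14, 23, 37, 96, 113, 135, 152, 181] ⇒ [10, 19, 28, 42, 101, 118, 140, 157, 186]
  FykVI GTAGGTTC/0: at [55, 70, 81, 120, 197] ⇒ [55, 70, 81, 120, 197]

Pooled cuts: [10, 13, 19, 28, 33, 42, 55, 70, 81, 94, 101, 110, 118, 120, 140, 146, 157, 164, 168, 176, 186, 190, 197]

Fragments:
  10→13: 3 bp
  13→19: 6 bp
  19→28: 9 bp
  28→33: 5 bp
  33→42: 9 bp
  42→55: 13 bp
  55→70: 15 bp
  70→81: 11 bp
  81→94: 13 bp
  94→101: 7 bp
  101→110: 9 bp
  110→118: 8 bp
  118→120: 2 bp
  120→140: 20 bp
  140→146: 6 bp
  146→157: 11 bp
  157→164: 7 bp
  164→168: 4 bp
  168→176: 8 bp
  176→186: 10 bp
  186→190: 4 bp
  190→197: 7 bp
  197→10 (wrap): 210-197+10 = 23 bp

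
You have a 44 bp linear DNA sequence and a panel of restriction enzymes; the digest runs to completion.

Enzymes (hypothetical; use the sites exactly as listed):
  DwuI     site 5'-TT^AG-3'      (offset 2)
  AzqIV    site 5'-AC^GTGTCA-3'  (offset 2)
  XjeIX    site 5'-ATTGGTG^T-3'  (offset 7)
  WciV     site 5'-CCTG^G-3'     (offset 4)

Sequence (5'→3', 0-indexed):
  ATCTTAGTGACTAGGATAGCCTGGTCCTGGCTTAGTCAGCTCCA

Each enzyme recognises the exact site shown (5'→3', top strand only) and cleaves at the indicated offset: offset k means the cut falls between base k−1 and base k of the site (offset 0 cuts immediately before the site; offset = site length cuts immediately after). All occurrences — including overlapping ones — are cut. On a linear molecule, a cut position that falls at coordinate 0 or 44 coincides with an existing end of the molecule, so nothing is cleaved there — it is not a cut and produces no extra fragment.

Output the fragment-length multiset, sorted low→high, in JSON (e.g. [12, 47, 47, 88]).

Per-enzyme occurrences:
  DwuI TTAG/2: at [3, 31] ⇒ [5, 33]
  AzqIV (ACGTGTCA, off=2): no sites
  XjeIX (ATTGGTGT, off=7): no sites
  WciV CCTGG/4: at [19, 25] ⇒ [23, 29]

Pooled cuts: [5, 23, 29, 33]

Fragment lengths:
  [0,5): 5 bp
  [5,23): 18 bp
  [23,29): 6 bp
  [29,33): 4 bp
  [33,44): 11 bp

[4,5,6,11,18]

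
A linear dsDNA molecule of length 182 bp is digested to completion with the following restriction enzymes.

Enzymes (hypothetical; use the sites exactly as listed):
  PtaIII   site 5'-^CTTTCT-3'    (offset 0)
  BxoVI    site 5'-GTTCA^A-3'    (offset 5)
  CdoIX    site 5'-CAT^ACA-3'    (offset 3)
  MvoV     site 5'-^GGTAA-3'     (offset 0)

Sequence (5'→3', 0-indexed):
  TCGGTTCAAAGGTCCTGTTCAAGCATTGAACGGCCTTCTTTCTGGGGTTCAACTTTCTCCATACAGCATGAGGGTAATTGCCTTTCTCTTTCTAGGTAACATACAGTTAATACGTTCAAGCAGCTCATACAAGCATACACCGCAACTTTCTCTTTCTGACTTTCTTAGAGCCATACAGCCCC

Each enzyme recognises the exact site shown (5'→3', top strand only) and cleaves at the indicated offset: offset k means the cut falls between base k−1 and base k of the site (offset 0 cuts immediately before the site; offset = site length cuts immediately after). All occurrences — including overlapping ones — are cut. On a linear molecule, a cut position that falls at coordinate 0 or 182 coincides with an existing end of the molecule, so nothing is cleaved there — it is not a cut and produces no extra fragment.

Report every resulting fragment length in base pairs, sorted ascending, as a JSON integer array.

[1,6,6,7,8,8,8,8,8,9,9,10,10,10,13,14,15,16,16]

Per-enzyme occurrences:
  PtaIII CTTTCT/0: at [37, 52, 81, 87, 145, 151, 159] ⇒ [37, 52, 81, 87, 145, 151, 159]
  BxoVI GTTCAA/5: at [3, 16, 46, 113] ⇒ [8, 21, 51, 118]
  CdoIX CATACA/3: at [59, 99, 125, 133, 171] ⇒ [62, 102, 128, 136, 174]
  MvoV GGTAA/0: at [72, 94] ⇒ [72, 94]

Pooled cuts: [8, 21, 37, 51, 52, 62, 72, 81, 87, 94, 102, 118, 128, 136, 145, 151, 159, 174]

Fragment lengths:
  [0,8): 8 bp
  [8,21): 13 bp
  [21,37): 16 bp
  [37,51): 14 bp
  [51,52): 1 bp
  [52,62): 10 bp
  [62,72): 10 bp
  [72,81): 9 bp
  [81,87): 6 bp
  [87,94): 7 bp
  [94,102): 8 bp
  [102,118): 16 bp
  [118,128): 10 bp
  [128,136): 8 bp
  [136,145): 9 bp
  [145,151): 6 bp
  [151,159): 8 bp
  [159,174): 15 bp
  [174,182): 8 bp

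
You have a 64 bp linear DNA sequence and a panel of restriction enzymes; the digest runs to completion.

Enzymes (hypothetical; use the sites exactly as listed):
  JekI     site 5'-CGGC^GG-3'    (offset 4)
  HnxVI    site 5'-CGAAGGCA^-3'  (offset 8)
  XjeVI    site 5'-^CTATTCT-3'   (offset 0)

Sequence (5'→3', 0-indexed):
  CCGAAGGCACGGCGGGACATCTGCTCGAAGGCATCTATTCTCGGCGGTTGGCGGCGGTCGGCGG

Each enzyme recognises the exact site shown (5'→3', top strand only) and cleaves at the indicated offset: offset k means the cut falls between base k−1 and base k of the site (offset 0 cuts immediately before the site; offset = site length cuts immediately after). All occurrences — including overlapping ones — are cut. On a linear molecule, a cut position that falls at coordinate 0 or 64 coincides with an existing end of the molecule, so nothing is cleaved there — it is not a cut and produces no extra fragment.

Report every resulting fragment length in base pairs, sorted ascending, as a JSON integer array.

[1,2,4,7,9,10,11,20]

Per-enzyme occurrences:
  JekI (CGGCGG, off=4): starts [9, 41, 51, 58] → cuts [13, 45, 55, 62]
  HnxVI (CGAAGGCA, off=8): starts [1, 25] → cuts [9, 33]
  XjeVI (CTATTCT, off=0): starts [34] → cuts [34]

Pooled cuts: [9, 13, 33, 34, 45, 55, 62]

Fragment lengths:
  [0,9): 9 bp
  [9,13): 4 bp
  [13,33): 20 bp
  [33,34): 1 bp
  [34,45): 11 bp
  [45,55): 10 bp
  [55,62): 7 bp
  [62,64): 2 bp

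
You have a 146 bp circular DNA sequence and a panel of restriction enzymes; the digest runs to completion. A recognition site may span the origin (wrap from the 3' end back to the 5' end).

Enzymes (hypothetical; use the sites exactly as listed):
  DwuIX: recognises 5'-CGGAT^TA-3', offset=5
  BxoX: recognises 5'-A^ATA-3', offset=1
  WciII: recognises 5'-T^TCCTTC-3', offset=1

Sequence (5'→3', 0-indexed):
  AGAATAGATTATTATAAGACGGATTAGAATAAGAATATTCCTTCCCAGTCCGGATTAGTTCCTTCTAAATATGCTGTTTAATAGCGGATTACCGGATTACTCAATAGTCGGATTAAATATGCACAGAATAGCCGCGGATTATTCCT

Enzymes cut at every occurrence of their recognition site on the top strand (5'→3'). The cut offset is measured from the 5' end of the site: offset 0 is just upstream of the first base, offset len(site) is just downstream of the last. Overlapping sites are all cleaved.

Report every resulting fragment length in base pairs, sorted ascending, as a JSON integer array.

Scan for sites:
  DwuIX CGGATTA/5: at [19, 50, 84, 92, 108, 134] ⇒ [24, 55, 89, 97, 113, 139]
  BxoX AATA/1: at [2, 27, 33, 67, 79, 102, 115, 126] ⇒ [3, 28, 34, 68, 80, 103, 116, 127]
  WciII TTCCTTC/1: at [37, 58] ⇒ [38, 59]

Pooled cuts: [3, 24, 28, 34, 38, 55, 59, 68, 80, 89, 97, 103, 113, 116, 127, 139]

Fragments:
  3→24: 21 bp
  24→28: 4 bp
  28→34: 6 bp
  34→38: 4 bp
  38→55: 17 bp
  55→59: 4 bp
  59→68: 9 bp
  68→80: 12 bp
  80→89: 9 bp
  89→97: 8 bp
  97→103: 6 bp
  103→113: 10 bp
  113→116: 3 bp
  116→127: 11 bp
  127→139: 12 bp
  139→3 (wrap): 146-139+3 = 10 bp

[3,4,4,4,6,6,8,9,9,10,10,11,12,12,17,21]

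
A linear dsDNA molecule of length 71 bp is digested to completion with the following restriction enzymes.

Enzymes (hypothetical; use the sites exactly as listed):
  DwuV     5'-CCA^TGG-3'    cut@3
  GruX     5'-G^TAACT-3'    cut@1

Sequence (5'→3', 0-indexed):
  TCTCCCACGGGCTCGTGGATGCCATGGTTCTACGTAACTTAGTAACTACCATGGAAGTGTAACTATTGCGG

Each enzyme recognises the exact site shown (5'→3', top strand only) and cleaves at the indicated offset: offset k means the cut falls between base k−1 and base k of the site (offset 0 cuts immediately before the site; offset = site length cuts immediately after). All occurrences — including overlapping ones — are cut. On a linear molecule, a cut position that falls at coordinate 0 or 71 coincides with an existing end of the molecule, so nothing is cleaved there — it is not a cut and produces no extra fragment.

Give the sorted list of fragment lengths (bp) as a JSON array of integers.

Site scan:
  DwuV (CCATGG, off=3): starts [21, 48] → cuts [24, 51]
  GruX (GTAACT, off=1): starts [33, 41, 58] → cuts [34, 42, 59]

All cut coordinates (distinct, sorted): [24, 34, 42, 51, 59]

Fragments:
  [0,24): 24 bp
  [24,34): 10 bp
  [34,42): 8 bp
  [42,51): 9 bp
  [51,59): 8 bp
  [59,71): 12 bp

[8,8,9,10,12,24]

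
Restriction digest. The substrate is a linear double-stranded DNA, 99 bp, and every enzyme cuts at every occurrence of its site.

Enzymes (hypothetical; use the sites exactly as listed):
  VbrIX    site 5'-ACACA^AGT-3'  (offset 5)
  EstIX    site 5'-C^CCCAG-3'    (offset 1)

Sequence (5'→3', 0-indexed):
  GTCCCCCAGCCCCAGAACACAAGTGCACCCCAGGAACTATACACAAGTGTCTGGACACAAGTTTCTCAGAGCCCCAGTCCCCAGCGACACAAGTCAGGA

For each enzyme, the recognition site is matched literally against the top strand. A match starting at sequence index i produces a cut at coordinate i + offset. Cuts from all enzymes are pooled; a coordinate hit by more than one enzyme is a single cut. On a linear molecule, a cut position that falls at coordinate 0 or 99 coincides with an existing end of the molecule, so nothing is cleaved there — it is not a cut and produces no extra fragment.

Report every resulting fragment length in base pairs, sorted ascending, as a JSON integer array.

Site scan:
  VbrIX (ACACAAGT, off=5): starts [16, 40, 54, 86] → cuts [21, 45, 59, 91]
  EstIX (CCCCAG, off=1): starts [3, 9, 27, 71, 78] → cuts [4, 10, 28, 72, 79]

All cut coordinates (distinct, sorted): [4, 10, 21, 28, 45, 59, 72, 79, 91]

Fragments:
  [0,4): 4 bp
  [4,10): 6 bp
  [10,21): 11 bp
  [21,28): 7 bp
  [28,45): 17 bp
  [45,59): 14 bp
  [59,72): 13 bp
  [72,79): 7 bp
  [79,91): 12 bp
  [91,99): 8 bp

[4,6,7,7,8,11,12,13,14,17]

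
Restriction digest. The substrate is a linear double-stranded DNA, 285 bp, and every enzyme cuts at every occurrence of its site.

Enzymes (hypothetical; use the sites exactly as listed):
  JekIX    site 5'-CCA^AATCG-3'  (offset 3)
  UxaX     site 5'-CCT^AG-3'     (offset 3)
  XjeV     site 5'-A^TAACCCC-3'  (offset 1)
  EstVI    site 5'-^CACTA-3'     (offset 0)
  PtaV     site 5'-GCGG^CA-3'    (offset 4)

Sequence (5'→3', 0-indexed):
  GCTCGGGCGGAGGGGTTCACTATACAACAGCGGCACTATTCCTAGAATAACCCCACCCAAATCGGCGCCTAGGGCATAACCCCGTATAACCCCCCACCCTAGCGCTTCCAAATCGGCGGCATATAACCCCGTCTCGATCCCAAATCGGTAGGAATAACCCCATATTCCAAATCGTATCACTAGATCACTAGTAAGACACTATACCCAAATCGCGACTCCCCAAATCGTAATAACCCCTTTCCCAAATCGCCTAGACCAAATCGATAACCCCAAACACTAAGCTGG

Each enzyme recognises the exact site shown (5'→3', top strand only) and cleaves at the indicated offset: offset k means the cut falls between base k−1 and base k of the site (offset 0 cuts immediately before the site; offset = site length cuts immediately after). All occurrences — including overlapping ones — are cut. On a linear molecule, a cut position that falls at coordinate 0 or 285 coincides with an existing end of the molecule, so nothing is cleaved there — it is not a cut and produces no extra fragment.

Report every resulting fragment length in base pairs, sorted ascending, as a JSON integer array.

Scan for sites:
  JekIX CCAAATCG/3: at [56, 107, 139, 166, 204, 219, 241, 255] ⇒ [59, 110, 142, 169, 207, 222, 244, 258]
  UxaX CCTAG/3: at [40, 67, 97, 249] ⇒ [43, 70, 100, 252]
  XjeV ATAACCCC/1: at [46, 75, 85, 122, 153, 229, 263] ⇒ [47, 76, 86, 123, 154, 230, 264]
  EstVI CACTA/0: at [17, 33, 177, 185, 196, 274] ⇒ [17, 33, 177, 185, 196, 274]
  PtaV GCGGCA/4: at [29, 115] ⇒ [33, 119]

All cut coordinates (distinct, sorted): [17, 33, 43, 47, 59, 70, 76, 86, 100, 110, 119, 123, 142, 154, 169, 177, 185, 196, 207, 222, 230, 244, 252, 258, 264, 274]

Fragments:
  [0,17): 17 bp
  [17,33): 16 bp
  [33,43): 10 bp
  [43,47): 4 bp
  [47,59): 12 bp
  [59,70): 11 bp
  [70,76): 6 bp
  [76,86): 10 bp
  [86,100): 14 bp
  [100,110): 10 bp
  [110,119): 9 bp
  [119,123): 4 bp
  [123,142): 19 bp
  [142,154): 12 bp
  [154,169): 15 bp
  [169,177): 8 bp
  [177,185): 8 bp
  [185,196): 11 bp
  [196,207): 11 bp
  [207,222): 15 bp
  [222,230): 8 bp
  [230,244): 14 bp
  [244,252): 8 bp
  [252,258): 6 bp
  [258,264): 6 bp
  [264,274): 10 bp
  [274,285): 11 bp

[4,4,6,6,6,8,8,8,8,9,10,10,10,10,11,11,11,11,12,12,14,14,15,15,16,17,19]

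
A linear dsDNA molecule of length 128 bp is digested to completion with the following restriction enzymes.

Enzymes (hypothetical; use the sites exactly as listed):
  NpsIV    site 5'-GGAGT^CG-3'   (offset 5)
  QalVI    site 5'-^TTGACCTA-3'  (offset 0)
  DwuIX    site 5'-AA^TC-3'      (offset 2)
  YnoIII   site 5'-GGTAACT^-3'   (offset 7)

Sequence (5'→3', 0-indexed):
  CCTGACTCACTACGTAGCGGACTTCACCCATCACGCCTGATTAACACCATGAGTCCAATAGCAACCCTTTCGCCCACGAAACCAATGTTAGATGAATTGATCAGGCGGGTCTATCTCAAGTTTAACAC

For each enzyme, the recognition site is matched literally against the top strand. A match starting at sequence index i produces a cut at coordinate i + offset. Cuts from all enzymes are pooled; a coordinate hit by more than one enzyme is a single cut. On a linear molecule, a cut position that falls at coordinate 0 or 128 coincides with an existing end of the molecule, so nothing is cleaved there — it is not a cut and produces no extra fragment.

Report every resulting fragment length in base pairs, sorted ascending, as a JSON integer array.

[128]

Per-enzyme occurrences:
  NpsIV (GGAGTCG, off=5): no sites
  QalVI (TTGACCTA, off=0): no sites
  DwuIX (AATC, off=2): no sites
  YnoIII (GGTAACT, off=7): no sites

All cut coordinates (distinct, sorted): ∅

Fragments:
  no cuts → one linear fragment of 128 bp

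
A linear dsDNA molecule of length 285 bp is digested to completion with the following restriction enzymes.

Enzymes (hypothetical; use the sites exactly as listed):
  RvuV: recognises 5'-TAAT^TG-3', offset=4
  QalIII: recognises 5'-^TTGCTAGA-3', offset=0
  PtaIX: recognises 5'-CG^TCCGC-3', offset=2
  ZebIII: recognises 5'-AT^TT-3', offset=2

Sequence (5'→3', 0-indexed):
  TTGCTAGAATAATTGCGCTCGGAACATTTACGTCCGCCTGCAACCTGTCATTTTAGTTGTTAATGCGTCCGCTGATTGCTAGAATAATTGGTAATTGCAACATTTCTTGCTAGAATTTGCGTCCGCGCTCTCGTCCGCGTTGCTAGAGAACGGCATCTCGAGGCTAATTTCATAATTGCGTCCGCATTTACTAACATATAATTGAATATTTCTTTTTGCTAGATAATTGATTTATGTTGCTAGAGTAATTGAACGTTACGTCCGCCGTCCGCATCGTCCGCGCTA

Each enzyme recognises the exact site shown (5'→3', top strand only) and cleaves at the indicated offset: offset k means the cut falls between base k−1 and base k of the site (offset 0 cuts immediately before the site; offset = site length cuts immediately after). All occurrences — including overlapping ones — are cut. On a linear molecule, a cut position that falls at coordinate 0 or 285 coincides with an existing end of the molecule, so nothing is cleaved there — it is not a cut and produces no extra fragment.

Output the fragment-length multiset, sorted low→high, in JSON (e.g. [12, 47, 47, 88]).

Site scan:
  RvuV (TAATTG, off=4): starts [9, 84, 91, 172, 198, 223, 245] → cuts [13, 88, 95, 176, 202, 227, 249]
  QalIII (TTGCTAGA, off=0): starts [0, 75, 106, 139, 215, 236] → cuts [75, 106, 139, 215, 236] (position 0 is a terminus of the linear molecule — no cut)
  PtaIX (CGTCCGC, off=2): starts [30, 65, 119, 131, 178, 258, 265, 274] → cuts [32, 67, 121, 133, 180, 260, 267, 276]
  ZebIII (ATTT, off=2): starts [25, 49, 101, 114, 166, 185, 207, 229] → cuts [27, 51, 103, 116, 168, 187, 209, 231]

All cut coordinates (distinct, sorted): [13, 27, 32, 51, 67, 75, 88, 95, 103, 106, 116, 121, 133, 139, 168, 176, 180, 187, 202, 209, 215, 227, 231, 236, 249, 260, 267, 276]

Fragments:
  [0,13): 13 bp
  [13,27): 14 bp
  [27,32): 5 bp
  [32,51): 19 bp
  [51,67): 16 bp
  [67,75): 8 bp
  [75,88): 13 bp
  [88,95): 7 bp
  [95,103): 8 bp
  [103,106): 3 bp
  [106,116): 10 bp
  [116,121): 5 bp
  [121,133): 12 bp
  [133,139): 6 bp
  [139,168): 29 bp
  [168,176): 8 bp
  [176,180): 4 bp
  [180,187): 7 bp
  [187,202): 15 bp
  [202,209): 7 bp
  [209,215): 6 bp
  [215,227): 12 bp
  [227,231): 4 bp
  [231,236): 5 bp
  [236,249): 13 bp
  [249,260): 11 bp
  [260,267): 7 bp
  [267,276): 9 bp
  [276,285): 9 bp

[3,4,4,5,5,5,6,6,7,7,7,7,8,8,8,9,9,10,11,12,12,13,13,13,14,15,16,19,29]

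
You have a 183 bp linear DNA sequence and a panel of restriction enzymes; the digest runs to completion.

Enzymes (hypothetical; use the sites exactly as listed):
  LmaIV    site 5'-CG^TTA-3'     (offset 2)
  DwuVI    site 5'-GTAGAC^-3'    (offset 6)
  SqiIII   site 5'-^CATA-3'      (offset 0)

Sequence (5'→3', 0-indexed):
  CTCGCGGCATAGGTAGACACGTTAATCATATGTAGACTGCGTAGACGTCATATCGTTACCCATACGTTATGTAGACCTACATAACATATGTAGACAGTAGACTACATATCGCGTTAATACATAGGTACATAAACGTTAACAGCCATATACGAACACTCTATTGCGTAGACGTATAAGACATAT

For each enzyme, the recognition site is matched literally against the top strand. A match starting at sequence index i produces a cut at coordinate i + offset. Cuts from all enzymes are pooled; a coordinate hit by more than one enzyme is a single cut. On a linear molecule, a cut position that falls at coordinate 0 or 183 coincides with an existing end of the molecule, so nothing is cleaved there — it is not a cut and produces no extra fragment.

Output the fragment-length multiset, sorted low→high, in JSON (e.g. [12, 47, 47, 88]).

[2,2,3,3,5,5,5,5,6,6,7,7,7,8,8,8,8,9,9,10,11,11,11,27]

Site scan:
  LmaIV CGTTA/2: at [19, 53, 64, 111, 133] ⇒ [21, 55, 66, 113, 135]
  DwuVI GTAGAC/6: at [12, 31, 40, 70, 89, 96, 164] ⇒ [18, 37, 46, 76, 95, 102, 170]
  SqiIII CATA/0: at [7, 26, 48, 60, 79, 84, 104, 119, 127, 143, 178] ⇒ [7, 26, 48, 60, 79, 84, 104, 119, 127, 143, 178]

All cut coordinates (distinct, sorted): [7, 18, 21, 26, 37, 46, 48, 55, 60, 66, 76, 79, 84, 95, 102, 104, 113, 119, 127, 135, 143, 170, 178]

Fragments:
  [0,7): 7 bp
  [7,18): 11 bp
  [18,21): 3 bp
  [21,26): 5 bp
  [26,37): 11 bp
  [37,46): 9 bp
  [46,48): 2 bp
  [48,55): 7 bp
  [55,60): 5 bp
  [60,66): 6 bp
  [66,76): 10 bp
  [76,79): 3 bp
  [79,84): 5 bp
  [84,95): 11 bp
  [95,102): 7 bp
  [102,104): 2 bp
  [104,113): 9 bp
  [113,119): 6 bp
  [119,127): 8 bp
  [127,135): 8 bp
  [135,143): 8 bp
  [143,170): 27 bp
  [170,178): 8 bp
  [178,183): 5 bp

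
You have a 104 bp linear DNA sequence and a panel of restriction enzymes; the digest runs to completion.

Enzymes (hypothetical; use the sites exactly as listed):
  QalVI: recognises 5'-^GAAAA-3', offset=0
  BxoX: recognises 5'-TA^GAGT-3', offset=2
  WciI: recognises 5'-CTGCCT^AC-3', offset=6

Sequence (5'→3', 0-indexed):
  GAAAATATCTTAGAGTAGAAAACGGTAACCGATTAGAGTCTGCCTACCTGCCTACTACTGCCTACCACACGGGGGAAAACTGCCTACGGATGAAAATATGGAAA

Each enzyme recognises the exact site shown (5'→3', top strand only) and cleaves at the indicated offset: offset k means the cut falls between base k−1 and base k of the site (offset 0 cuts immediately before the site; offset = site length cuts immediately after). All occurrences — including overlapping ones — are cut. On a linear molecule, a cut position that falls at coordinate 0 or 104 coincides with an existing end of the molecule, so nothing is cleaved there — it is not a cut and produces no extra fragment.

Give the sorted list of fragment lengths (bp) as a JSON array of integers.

Site scan:
  QalVI (GAAAA, off=0): starts [0, 17, 74, 91] → cuts [17, 74, 91] (position 0 is a terminus of the linear molecule — no cut)
  BxoX (TAGAGT, off=2): starts [10, 33] → cuts [12, 35]
  WciI (CTGCCTAC, off=6): starts [39, 47, 57, 79] → cuts [45, 53, 63, 85]

All cut coordinates (distinct, sorted): [12, 17, 35, 45, 53, 63, 74, 85, 91]

Fragments:
  [0,12): 12 bp
  [12,17): 5 bp
  [17,35): 18 bp
  [35,45): 10 bp
  [45,53): 8 bp
  [53,63): 10 bp
  [63,74): 11 bp
  [74,85): 11 bp
  [85,91): 6 bp
  [91,104): 13 bp

[5,6,8,10,10,11,11,12,13,18]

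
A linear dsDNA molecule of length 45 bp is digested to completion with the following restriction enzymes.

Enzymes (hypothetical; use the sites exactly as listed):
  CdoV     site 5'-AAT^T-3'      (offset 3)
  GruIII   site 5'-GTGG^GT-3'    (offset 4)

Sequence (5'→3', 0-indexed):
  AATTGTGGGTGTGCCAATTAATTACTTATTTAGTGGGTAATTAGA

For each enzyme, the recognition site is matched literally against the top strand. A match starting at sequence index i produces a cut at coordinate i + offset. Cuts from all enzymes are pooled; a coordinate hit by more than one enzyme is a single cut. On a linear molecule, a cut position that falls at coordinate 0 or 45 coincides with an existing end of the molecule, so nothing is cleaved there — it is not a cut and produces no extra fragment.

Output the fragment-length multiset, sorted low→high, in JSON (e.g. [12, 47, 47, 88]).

[3,4,4,5,5,10,14]

Per-enzyme occurrences:
  CdoV (AATT, off=3): starts [0, 15, 19, 38] → cuts [3, 18, 22, 41]
  GruIII (GTGGGT, off=4): starts [4, 32] → cuts [8, 36]

Pooled cuts: [3, 8, 18, 22, 36, 41]

Fragments:
  [0,3): 3 bp
  [3,8): 5 bp
  [8,18): 10 bp
  [18,22): 4 bp
  [22,36): 14 bp
  [36,41): 5 bp
  [41,45): 4 bp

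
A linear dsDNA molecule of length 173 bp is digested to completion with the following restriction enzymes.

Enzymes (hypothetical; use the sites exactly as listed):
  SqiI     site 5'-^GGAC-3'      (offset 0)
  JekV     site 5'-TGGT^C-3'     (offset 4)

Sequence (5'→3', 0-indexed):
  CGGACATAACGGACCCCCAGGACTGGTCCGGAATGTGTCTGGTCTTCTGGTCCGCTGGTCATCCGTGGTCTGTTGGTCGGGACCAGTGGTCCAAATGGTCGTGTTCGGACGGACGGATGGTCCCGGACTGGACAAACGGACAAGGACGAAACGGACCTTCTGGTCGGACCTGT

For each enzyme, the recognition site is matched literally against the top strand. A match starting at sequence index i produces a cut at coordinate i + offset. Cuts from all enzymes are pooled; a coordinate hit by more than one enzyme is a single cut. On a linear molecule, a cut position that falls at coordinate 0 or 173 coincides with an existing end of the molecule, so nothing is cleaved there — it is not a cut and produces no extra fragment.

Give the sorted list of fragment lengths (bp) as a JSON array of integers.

Site scan:
  SqiI GGAC/0: at [1, 10, 19, 79, 106, 110, 124, 129, 137, 143, 152, 165] ⇒ [1, 10, 19, 79, 106, 110, 124, 129, 137, 143, 152, 165]
  JekV TGGTC/4: at [23, 39, 47, 55, 65, 73, 86, 95, 117, 160] ⇒ [27, 43, 51, 59, 69, 77, 90, 99, 121, 164]

Pooled cuts: [1, 10, 19, 27, 43, 51, 59, 69, 77, 79, 90, 99, 106, 110, 121, 124, 129, 137, 143, 152, 164, 165]

Fragments:
  [0,1): 1 bp
  [1,10): 9 bp
  [10,19): 9 bp
  [19,27): 8 bp
  [27,43): 16 bp
  [43,51): 8 bp
  [51,59): 8 bp
  [59,69): 10 bp
  [69,77): 8 bp
  [77,79): 2 bp
  [79,90): 11 bp
  [90,99): 9 bp
  [99,106): 7 bp
  [106,110): 4 bp
  [110,121): 11 bp
  [121,124): 3 bp
  [124,129): 5 bp
  [129,137): 8 bp
  [137,143): 6 bp
  [143,152): 9 bp
  [152,164): 12 bp
  [164,165): 1 bp
  [165,173): 8 bp

[1,1,2,3,4,5,6,7,8,8,8,8,8,8,9,9,9,9,10,11,11,12,16]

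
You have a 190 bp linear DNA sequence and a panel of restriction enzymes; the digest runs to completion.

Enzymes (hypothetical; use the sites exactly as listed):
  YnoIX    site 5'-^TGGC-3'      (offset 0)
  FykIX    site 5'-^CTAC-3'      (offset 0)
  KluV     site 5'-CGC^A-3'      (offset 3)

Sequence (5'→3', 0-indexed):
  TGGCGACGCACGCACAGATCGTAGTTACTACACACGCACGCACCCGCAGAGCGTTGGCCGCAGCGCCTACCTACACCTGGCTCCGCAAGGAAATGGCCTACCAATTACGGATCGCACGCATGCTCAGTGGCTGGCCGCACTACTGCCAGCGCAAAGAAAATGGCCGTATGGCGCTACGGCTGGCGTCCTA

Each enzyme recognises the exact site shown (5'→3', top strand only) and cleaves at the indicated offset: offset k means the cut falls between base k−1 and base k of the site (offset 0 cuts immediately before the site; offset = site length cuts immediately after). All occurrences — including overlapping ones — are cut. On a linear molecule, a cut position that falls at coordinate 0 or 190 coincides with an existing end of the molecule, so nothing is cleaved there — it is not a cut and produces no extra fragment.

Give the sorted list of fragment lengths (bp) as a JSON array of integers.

[1,4,4,4,4,4,4,5,5,6,7,7,7,7,7,7,8,8,8,9,9,10,10,13,14,18]

Per-enzyme occurrences:
  YnoIX (TGGC, off=0): starts [0, 54, 77, 93, 127, 131, 160, 168, 180] → cuts [54, 77, 93, 127, 131, 160, 168, 180] (position 0 is a terminus of the linear molecule — no cut)
  FykIX (CTAC, off=0): starts [27, 66, 70, 97, 139, 173] → cuts [27, 66, 70, 97, 139, 173]
  KluV (CGCA, off=3): starts [6, 10, 34, 38, 44, 58, 83, 112, 116, 135, 149] → cuts [9, 13, 37, 41, 47, 61, 86, 115, 119, 138, 152]

All cut coordinates (distinct, sorted): [9, 13, 27, 37, 41, 47, 54, 61, 66, 70, 77, 86, 93, 97, 115, 119, 127, 131, 138, 139, 152, 160, 168, 173, 180]

Fragment lengths:
  [0,9): 9 bp
  [9,13): 4 bp
  [13,27): 14 bp
  [27,37): 10 bp
  [37,41): 4 bp
  [41,47): 6 bp
  [47,54): 7 bp
  [54,61): 7 bp
  [61,66): 5 bp
  [66,70): 4 bp
  [70,77): 7 bp
  [77,86): 9 bp
  [86,93): 7 bp
  [93,97): 4 bp
  [97,115): 18 bp
  [115,119): 4 bp
  [119,127): 8 bp
  [127,131): 4 bp
  [131,138): 7 bp
  [138,139): 1 bp
  [139,152): 13 bp
  [152,160): 8 bp
  [160,168): 8 bp
  [168,173): 5 bp
  [173,180): 7 bp
  [180,190): 10 bp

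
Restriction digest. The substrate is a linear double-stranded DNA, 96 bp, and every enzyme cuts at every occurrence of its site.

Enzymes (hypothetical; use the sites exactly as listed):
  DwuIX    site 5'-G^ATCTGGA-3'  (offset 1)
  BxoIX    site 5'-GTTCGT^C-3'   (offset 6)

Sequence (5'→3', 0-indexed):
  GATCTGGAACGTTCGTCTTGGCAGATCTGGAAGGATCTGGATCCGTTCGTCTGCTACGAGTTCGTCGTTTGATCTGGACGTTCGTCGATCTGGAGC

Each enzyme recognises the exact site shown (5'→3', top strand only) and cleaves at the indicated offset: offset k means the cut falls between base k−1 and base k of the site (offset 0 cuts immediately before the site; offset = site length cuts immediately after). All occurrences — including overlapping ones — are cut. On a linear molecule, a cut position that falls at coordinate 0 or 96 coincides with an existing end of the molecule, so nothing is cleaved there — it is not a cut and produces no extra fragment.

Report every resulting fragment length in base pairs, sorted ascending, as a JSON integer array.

[1,2,6,8,9,10,14,15,15,16]

Site scan:
  DwuIX GATCTGGA/1: at [0, 23, 33, 70, 86] ⇒ [1, 24, 34, 71, 87]
  BxoIX GTTCGTC/6: at [10, 44, 59, 79] ⇒ [16, 50, 65, 85]

Pooled cuts: [1, 16, 24, 34, 50, 65, 71, 85, 87]

Fragments:
  [0,1): 1 bp
  [1,16): 15 bp
  [16,24): 8 bp
  [24,34): 10 bp
  [34,50): 16 bp
  [50,65): 15 bp
  [65,71): 6 bp
  [71,85): 14 bp
  [85,87): 2 bp
  [87,96): 9 bp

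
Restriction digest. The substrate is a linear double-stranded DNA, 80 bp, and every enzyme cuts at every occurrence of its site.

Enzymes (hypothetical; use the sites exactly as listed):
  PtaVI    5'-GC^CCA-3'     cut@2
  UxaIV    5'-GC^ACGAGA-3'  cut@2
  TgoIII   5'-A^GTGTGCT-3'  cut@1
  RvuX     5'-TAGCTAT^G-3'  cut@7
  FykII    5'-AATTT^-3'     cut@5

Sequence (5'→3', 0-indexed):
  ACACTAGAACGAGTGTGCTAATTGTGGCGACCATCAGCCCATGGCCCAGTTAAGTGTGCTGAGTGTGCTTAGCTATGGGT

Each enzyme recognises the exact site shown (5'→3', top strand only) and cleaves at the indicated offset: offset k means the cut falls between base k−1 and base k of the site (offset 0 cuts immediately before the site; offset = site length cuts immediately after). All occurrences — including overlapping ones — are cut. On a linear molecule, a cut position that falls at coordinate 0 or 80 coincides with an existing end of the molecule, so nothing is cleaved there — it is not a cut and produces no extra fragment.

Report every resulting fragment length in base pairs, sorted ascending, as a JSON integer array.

[4,7,8,9,12,14,26]

Per-enzyme occurrences:
  PtaVI GCCCA/2: at [36, 43] ⇒ [38, 45]
  UxaIV (GCACGAGA, off=2): no sites
  TgoIII AGTGTGCT/1: at [11, 52, 61] ⇒ [12, 53, 62]
  RvuX TAGCTATG/7: at [69] ⇒ [76]
  FykII (AATTT, off=5): no sites

Pooled cuts: [12, 38, 45, 53, 62, 76]

Fragments:
  [0,12): 12 bp
  [12,38): 26 bp
  [38,45): 7 bp
  [45,53): 8 bp
  [53,62): 9 bp
  [62,76): 14 bp
  [76,80): 4 bp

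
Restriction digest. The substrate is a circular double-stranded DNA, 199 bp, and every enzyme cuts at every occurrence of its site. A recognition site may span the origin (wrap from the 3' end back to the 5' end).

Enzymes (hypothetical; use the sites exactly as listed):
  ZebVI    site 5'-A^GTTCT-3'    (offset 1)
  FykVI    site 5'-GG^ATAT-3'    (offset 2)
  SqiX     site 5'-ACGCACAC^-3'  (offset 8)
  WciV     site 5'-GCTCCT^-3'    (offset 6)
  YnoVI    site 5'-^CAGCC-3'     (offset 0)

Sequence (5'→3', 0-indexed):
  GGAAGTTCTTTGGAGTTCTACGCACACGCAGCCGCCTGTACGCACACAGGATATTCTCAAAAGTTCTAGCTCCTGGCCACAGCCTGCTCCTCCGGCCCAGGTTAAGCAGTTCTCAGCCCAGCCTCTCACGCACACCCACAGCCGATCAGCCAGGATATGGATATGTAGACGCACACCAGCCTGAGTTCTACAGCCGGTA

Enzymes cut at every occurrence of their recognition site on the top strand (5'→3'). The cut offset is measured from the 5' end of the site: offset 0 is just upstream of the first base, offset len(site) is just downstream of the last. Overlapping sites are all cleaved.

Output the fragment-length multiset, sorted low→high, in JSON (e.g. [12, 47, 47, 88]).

Per-enzyme occurrences:
  ZebVI (AGTTCT, off=1): starts [3, 13, 61, 107, 183] → cuts [4, 14, 62, 108, 184]
  FykVI (GGATAT, off=2): starts [48, 152, 158] → cuts [50, 154, 160]
  SqiX (ACGCACAC, off=8): starts [19, 39, 127, 168] → cuts [27, 47, 135, 176]
  WciV (GCTCCT, off=6): starts [68, 85] → cuts [74, 91]
  YnoVI (CAGCC, off=0): starts [28, 79, 113, 118, 138, 146, 176, 190] → cuts [28, 79, 113, 118, 138, 146, 176, 190]

All cut coordinates (distinct, sorted): [4, 14, 27, 28, 47, 50, 62, 74, 79, 91, 108, 113, 118, 135, 138, 146, 154, 160, 176, 184, 190]

Fragment lengths:
  4→14: 10 bp
  14→27: 13 bp
  27→28: 1 bp
  28→47: 19 bp
  47→50: 3 bp
  50→62: 12 bp
  62→74: 12 bp
  74→79: 5 bp
  79→91: 12 bp
  91→108: 17 bp
  108→113: 5 bp
  113→118: 5 bp
  118→135: 17 bp
  135→138: 3 bp
  138→146: 8 bp
  146→154: 8 bp
  154→160: 6 bp
  160→176: 16 bp
  176→184: 8 bp
  184→190: 6 bp
  190→4 (wrap): 199-190+4 = 13 bp

[1,3,3,5,5,5,6,6,8,8,8,10,12,12,12,13,13,16,17,17,19]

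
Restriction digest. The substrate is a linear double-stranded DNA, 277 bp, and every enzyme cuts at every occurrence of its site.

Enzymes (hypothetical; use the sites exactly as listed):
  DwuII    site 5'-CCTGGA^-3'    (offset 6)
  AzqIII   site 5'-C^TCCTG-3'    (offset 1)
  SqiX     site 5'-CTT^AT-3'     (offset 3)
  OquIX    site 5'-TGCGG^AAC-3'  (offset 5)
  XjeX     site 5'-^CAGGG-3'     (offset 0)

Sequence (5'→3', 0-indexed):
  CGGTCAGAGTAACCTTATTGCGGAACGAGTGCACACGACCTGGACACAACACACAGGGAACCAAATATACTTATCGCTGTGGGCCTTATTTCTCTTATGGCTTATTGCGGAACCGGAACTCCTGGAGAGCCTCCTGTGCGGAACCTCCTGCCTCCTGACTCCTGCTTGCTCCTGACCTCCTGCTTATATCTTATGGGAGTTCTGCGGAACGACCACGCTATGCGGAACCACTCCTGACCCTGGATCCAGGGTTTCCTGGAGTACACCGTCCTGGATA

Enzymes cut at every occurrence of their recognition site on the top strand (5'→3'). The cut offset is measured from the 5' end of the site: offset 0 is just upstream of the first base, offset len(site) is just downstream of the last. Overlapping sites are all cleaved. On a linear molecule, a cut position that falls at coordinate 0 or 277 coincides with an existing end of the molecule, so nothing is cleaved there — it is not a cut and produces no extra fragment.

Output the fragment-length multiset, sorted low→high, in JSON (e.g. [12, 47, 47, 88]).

[2,2,4,5,6,7,7,7,7,7,7,7,8,8,9,9,9,10,10,13,14,15,15,15,16,18,19,21]

Site scan:
  DwuII (CCTGGA, off=6): starts [38, 120, 238, 254, 269] → cuts [44, 126, 244, 260, 275]
  AzqIII (CTCCTG, off=1): starts [118, 130, 144, 151, 158, 168, 176, 230] → cuts [119, 131, 145, 152, 159, 169, 177, 231]
  SqiX (CTTAT, off=3): starts [13, 69, 84, 93, 100, 182, 189] → cuts [16, 72, 87, 96, 103, 185, 192]
  OquIX (TGCGGAAC, off=5): starts [18, 105, 136, 202, 220] → cuts [23, 110, 141, 207, 225]
  XjeX (CAGGG, off=0): starts [53, 246] → cuts [53, 246]

All cut coordinates (distinct, sorted): [16, 23, 44, 53, 72, 87, 96, 103, 110, 119, 126, 131, 141, 145, 152, 159, 169, 177, 185, 192, 207, 225, 231, 244, 246, 260, 275]

Fragment lengths:
  [0,16): 16 bp
  [16,23): 7 bp
  [23,44): 21 bp
  [44,53): 9 bp
  [53,72): 19 bp
  [72,87): 15 bp
  [87,96): 9 bp
  [96,103): 7 bp
  [103,110): 7 bp
  [110,119): 9 bp
  [119,126): 7 bp
  [126,131): 5 bp
  [131,141): 10 bp
  [141,145): 4 bp
  [145,152): 7 bp
  [152,159): 7 bp
  [159,169): 10 bp
  [169,177): 8 bp
  [177,185): 8 bp
  [185,192): 7 bp
  [192,207): 15 bp
  [207,225): 18 bp
  [225,231): 6 bp
  [231,244): 13 bp
  [244,246): 2 bp
  [246,260): 14 bp
  [260,275): 15 bp
  [275,277): 2 bp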